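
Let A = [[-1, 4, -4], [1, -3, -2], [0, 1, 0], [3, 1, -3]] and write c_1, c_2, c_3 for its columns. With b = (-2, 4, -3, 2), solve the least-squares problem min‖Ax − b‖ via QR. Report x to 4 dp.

x = (0.3715, -0.9936, -0.5626)

c_1 = (-1, 1, 0, 3); ‖c_1‖ = 3.3166, so q_1 = (-0.3015, 0.3015, 0.0000, 0.9045).
q_1·c_2 = (-0.3015)·4 + 0.3015·(-3) + 0.0000·1 + 0.9045·1 = -1.2060.
u_2 = c_2 + 1.2060·q_1 = (3.6364, -2.6364, 1.0000, 2.0909).
‖u_2‖ = 5.0543, so q_2 = (0.7195, -0.5216, 0.1979, 0.4137).
q_1·c_3 = (-0.3015)·(-4) + 0.3015·(-2) + 0.0000·0 + 0.9045·(-3) = -2.1106; q_2·c_3 = 0.7195·(-4) + (-0.5216)·(-2) + 0.1979·0 + 0.4137·(-3) = -3.0757.
u_3 = c_3 + 2.1106·q_1 + 3.0757·q_2 = (-2.4235, -2.9680, 0.6085, 0.1815).
‖u_3‖ = 3.8840, so q_3 = (-0.6240, -0.7642, 0.1567, 0.0467).
Qᵀb = (3.6181, -3.2916, -2.1853).
Back-substitute: x_3 = -2.1853/3.8840 = -0.5626.
x_2 = (-3.2916 + 3.0757·(-0.5626))/5.0543 = -0.9936.
x_1 = (3.6181 + 1.2060·(-0.9936) + 2.1106·(-0.5626))/3.3166 = 0.3715.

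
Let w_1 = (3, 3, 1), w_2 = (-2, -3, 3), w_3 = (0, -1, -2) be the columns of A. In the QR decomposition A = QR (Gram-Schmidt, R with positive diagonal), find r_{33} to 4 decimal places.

w_1 = (3, 3, 1); ‖w_1‖ = 4.3589, so e_1 = (0.6882, 0.6882, 0.2294).
e_1·w_2 = 0.6882·(-2) + 0.6882·(-3) + 0.2294·3 = -2.7530.
u_2 = w_2 + 2.7530·e_1 = (-0.1053, -1.1053, 3.6316).
‖u_2‖ = 3.7975, so e_2 = (-0.0277, -0.2910, 0.9563).
e_1·w_3 = 0.6882·0 + 0.6882·(-1) + 0.2294·(-2) = -1.1471; e_2·w_3 = (-0.0277)·0 + (-0.2910)·(-1) + 0.9563·(-2) = -1.6216.
u_3 = w_3 + 1.1471·e_1 + 1.6216·e_2 = (0.7445, -0.6825, -0.1861).
r_{33} = ‖u_3‖ = 1.0270.

r_{33} = 1.0270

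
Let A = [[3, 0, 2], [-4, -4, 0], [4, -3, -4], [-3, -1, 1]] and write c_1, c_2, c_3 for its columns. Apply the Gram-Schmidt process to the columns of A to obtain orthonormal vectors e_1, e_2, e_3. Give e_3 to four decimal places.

c_1 = (3, -4, 4, -3); ‖c_1‖ = 7.0711, so e_1 = (0.4243, -0.5657, 0.5657, -0.4243).
e_1·c_2 = 0.4243·0 + (-0.5657)·(-4) + 0.5657·(-3) + (-0.4243)·(-1) = 0.9899.
u_2 = c_2 − 0.9899·e_1 = (-0.4200, -3.4400, -3.5600, -0.5800).
‖u_2‖ = 5.0020, so e_2 = (-0.0840, -0.6877, -0.7117, -0.1160).
e_1·c_3 = 0.4243·2 + (-0.5657)·0 + 0.5657·(-4) + (-0.4243)·1 = -1.8385; e_2·c_3 = (-0.0840)·2 + (-0.6877)·0 + (-0.7117)·(-4) + (-0.1160)·1 = 2.5630.
u_3 = c_3 + 1.8385·e_1 − 2.5630·e_2 = (2.9952, 0.7226, -1.1359, 0.5172).
‖u_3‖ = 3.3243, so e_3 = (0.9010, 0.2174, -0.3417, 0.1556).

e_3 = (0.9010, 0.2174, -0.3417, 0.1556)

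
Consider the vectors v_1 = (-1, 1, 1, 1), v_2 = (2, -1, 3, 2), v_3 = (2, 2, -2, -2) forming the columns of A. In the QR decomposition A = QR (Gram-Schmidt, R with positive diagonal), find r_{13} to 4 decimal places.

r_{13} = -2.0000

v_1 = (-1, 1, 1, 1); ‖v_1‖ = 2.0000, so e_1 = (-0.5000, 0.5000, 0.5000, 0.5000).
r_{13} = e_1·v_3 = -2.0000.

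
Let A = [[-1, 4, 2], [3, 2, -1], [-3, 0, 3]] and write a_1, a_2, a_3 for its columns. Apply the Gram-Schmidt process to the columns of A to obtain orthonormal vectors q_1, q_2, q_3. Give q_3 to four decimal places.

q_3 = (-0.3094, 0.6189, 0.7220)

a_1 = (-1, 3, -3); ‖a_1‖ = 4.3589, so q_1 = (-0.2294, 0.6882, -0.6882).
q_1·a_2 = (-0.2294)·4 + 0.6882·2 + (-0.6882)·0 = 0.4588.
u_2 = a_2 − 0.4588·q_1 = (4.1053, 1.6842, 0.3158).
‖u_2‖ = 4.4485, so q_2 = (0.9228, 0.3786, 0.0710).
q_1·a_3 = (-0.2294)·2 + 0.6882·(-1) + (-0.6882)·3 = -3.2118; q_2·a_3 = 0.9228·2 + 0.3786·(-1) + 0.0710·3 = 1.6800.
u_3 = a_3 + 3.2118·q_1 − 1.6800·q_2 = (-0.2872, 0.5745, 0.6702).
‖u_3‖ = 0.9283, so q_3 = (-0.3094, 0.6189, 0.7220).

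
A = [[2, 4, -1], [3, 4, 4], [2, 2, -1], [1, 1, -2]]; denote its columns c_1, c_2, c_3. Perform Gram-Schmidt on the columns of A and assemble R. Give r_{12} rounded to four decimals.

r_{12} = 5.8926

c_1 = (2, 3, 2, 1); ‖c_1‖ = 4.2426, so e_1 = (0.4714, 0.7071, 0.4714, 0.2357).
r_{12} = e_1·c_2 = 5.8926.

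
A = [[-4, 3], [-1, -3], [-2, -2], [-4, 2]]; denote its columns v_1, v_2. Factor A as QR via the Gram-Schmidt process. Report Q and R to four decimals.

Q = [[-0.6576, 0.3444], [-0.1644, -0.7239], [-0.3288, -0.5838], [-0.6576, 0.1284]], R = [[6.0828, -2.1372], [0.0000, 4.6295]]

v_1 = (-4, -1, -2, -4); ‖v_1‖ = 6.0828, so q_1 = (-0.6576, -0.1644, -0.3288, -0.6576).
q_1·v_2 = (-0.6576)·3 + (-0.1644)·(-3) + (-0.3288)·(-2) + (-0.6576)·2 = -2.1372.
u_2 = v_2 + 2.1372·q_1 = (1.5946, -3.3514, -2.7027, 0.5946).
‖u_2‖ = 4.6295, so q_2 = (0.3444, -0.7239, -0.5838, 0.1284).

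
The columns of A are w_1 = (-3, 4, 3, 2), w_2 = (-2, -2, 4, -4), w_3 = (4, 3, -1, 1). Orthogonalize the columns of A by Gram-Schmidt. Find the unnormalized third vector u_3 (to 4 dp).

u_3 = (2.9077, 1.8892, 1.1926, -1.2058)

e_1 = w_1/‖w_1‖ = (-3, 4, 3, 2)/6.1644 = (-0.4867, 0.6489, 0.4867, 0.3244).
r_{12} = e_1·w_2 = 0.3244.
u_2 = w_2 − 0.3244·e_1 = (-1.8421, -2.2105, 3.8421, -4.1053).
‖u_2‖ = 6.3162, so e_2 = (-0.2916, -0.3500, 0.6083, -0.6500).
r_{13} = e_1·w_3 = -0.1622; r_{23} = e_2·w_3 = -3.4748.
u_3 = w_3 + 0.1622·e_1 + 3.4748·e_2 = (2.9077, 1.8892, 1.1926, -1.2058).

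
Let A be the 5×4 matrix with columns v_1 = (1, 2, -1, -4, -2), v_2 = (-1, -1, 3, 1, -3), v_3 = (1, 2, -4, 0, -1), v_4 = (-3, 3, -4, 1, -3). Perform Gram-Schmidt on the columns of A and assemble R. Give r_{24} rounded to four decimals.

r_{24} = -0.1363

v_1 = (1, 2, -1, -4, -2); ‖v_1‖ = 5.0990, so e_1 = (0.1961, 0.3922, -0.1961, -0.7845, -0.3922).
e_1·v_2 = 0.1961·(-1) + 0.3922·(-1) + (-0.1961)·3 + (-0.7845)·1 + (-0.3922)·(-3) = -0.7845.
u_2 = v_2 + 0.7845·e_1 = (-0.8462, -0.6923, 2.8462, 0.3846, -3.3077).
‖u_2‖ = 4.5149, so e_2 = (-0.1874, -0.1533, 0.6304, 0.0852, -0.7326).
r_{24} = e_2·v_4 = -0.1363.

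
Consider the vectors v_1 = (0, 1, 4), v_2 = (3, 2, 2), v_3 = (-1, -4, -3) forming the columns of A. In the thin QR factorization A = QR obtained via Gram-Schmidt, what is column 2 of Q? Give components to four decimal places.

q_2 = (0.8997, 0.4234, -0.1059)

v_1 = (0, 1, 4); ‖v_1‖ = 4.1231, so q_1 = (0.0000, 0.2425, 0.9701).
q_1·v_2 = 0.0000·3 + 0.2425·2 + 0.9701·2 = 2.4254.
u_2 = v_2 − 2.4254·q_1 = (3.0000, 1.4118, -0.3529).
‖u_2‖ = 3.3343, so q_2 = (0.8997, 0.4234, -0.1059).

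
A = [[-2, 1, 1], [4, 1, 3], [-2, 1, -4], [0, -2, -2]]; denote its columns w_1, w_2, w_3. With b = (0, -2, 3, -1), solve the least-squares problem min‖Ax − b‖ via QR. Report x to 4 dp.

e_1 = w_1/‖w_1‖ = (-2, 4, -2, 0)/4.8990 = (-0.4082, 0.8165, -0.4082, 0.0000).
r_{12} = e_1·w_2 = 0.0000.
u_2 = w_2 + 0.0000·e_1 = (1.0000, 1.0000, 1.0000, -2.0000).
‖u_2‖ = 2.6458, so e_2 = (0.3780, 0.3780, 0.3780, -0.7559).
r_{13} = e_1·w_3 = 3.6742; r_{23} = e_2·w_3 = 1.5119.
u_3 = w_3 − 3.6742·e_1 − 1.5119·e_2 = (1.9286, -0.5714, -3.0714, -0.8571).
‖u_3‖ = 3.7702, so e_3 = (0.5115, -0.1516, -0.8147, -0.2273).
Qᵀb = (-2.8577, 1.1339, -1.9135).
Back-substitute: x_3 = -1.9135/3.7702 = -0.5075.
x_2 = (1.1339 − 1.5119·(-0.5075))/2.6458 = 0.7186.
x_1 = (-2.8577 + 0.0000·0.7186 − 3.6742·(-0.5075))/4.8990 = -0.2027.

x = (-0.2027, 0.7186, -0.5075)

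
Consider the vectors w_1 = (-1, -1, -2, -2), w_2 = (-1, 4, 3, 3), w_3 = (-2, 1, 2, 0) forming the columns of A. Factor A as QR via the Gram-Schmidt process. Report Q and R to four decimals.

Q = [[-0.3162, -0.7071, -0.4216], [-0.3162, 0.7071, -0.4216], [-0.6325, 0.0000, 0.7379], [-0.6325, 0.0000, -0.3162]], R = [[3.1623, -4.7434, -0.9487], [0.0000, 3.5355, 2.1213], [0.0000, 0.0000, 1.8974]]

w_1 = (-1, -1, -2, -2); ‖w_1‖ = 3.1623, so q_1 = (-0.3162, -0.3162, -0.6325, -0.6325).
q_1·w_2 = (-0.3162)·(-1) + (-0.3162)·4 + (-0.6325)·3 + (-0.6325)·3 = -4.7434.
u_2 = w_2 + 4.7434·q_1 = (-2.5000, 2.5000, 0.0000, 0.0000).
‖u_2‖ = 3.5355, so q_2 = (-0.7071, 0.7071, 0.0000, 0.0000).
q_1·w_3 = (-0.3162)·(-2) + (-0.3162)·1 + (-0.6325)·2 + (-0.6325)·0 = -0.9487; q_2·w_3 = (-0.7071)·(-2) + 0.7071·1 + 0.0000·2 + 0.0000·0 = 2.1213.
u_3 = w_3 + 0.9487·q_1 − 2.1213·q_2 = (-0.8000, -0.8000, 1.4000, -0.6000).
‖u_3‖ = 1.8974, so q_3 = (-0.4216, -0.4216, 0.7379, -0.3162).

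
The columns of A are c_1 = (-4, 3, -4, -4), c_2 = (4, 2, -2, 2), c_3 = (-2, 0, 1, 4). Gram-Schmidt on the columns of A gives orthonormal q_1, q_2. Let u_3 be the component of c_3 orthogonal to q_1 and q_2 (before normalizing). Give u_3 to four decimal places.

q_1 = c_1/‖c_1‖ = (-4, 3, -4, -4)/7.5498 = (-0.5298, 0.3974, -0.5298, -0.5298).
r_{12} = q_1·c_2 = -1.3245.
u_2 = c_2 + 1.3245·q_1 = (3.2982, 2.5263, -2.7018, 1.2982).
‖u_2‖ = 5.1230, so q_2 = (0.6438, 0.4931, -0.5274, 0.2534).
r_{13} = q_1·c_3 = -1.5894; r_{23} = q_2·c_3 = -0.8013.
u_3 = c_3 + 1.5894·q_1 + 0.8013·q_2 = (-2.3262, 1.0267, -0.2647, 3.3610).

u_3 = (-2.3262, 1.0267, -0.2647, 3.3610)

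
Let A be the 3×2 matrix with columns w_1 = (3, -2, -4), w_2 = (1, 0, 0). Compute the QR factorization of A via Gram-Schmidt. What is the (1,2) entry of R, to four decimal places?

w_1 = (3, -2, -4); ‖w_1‖ = 5.3852, so e_1 = (0.5571, -0.3714, -0.7428).
r_{12} = e_1·w_2 = 0.5571.

r_{12} = 0.5571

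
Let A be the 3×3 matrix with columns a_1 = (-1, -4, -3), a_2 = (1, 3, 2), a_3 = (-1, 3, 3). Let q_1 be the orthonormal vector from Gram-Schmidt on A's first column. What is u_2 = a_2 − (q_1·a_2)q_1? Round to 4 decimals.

u_2 = (0.2692, 0.0769, -0.1923)

a_1 = (-1, -4, -3); ‖a_1‖ = 5.0990, so q_1 = (-0.1961, -0.7845, -0.5883).
q_1·a_2 = (-0.1961)·1 + (-0.7845)·3 + (-0.5883)·2 = -3.7262.
u_2 = a_2 + 3.7262·q_1 = (0.2692, 0.0769, -0.1923).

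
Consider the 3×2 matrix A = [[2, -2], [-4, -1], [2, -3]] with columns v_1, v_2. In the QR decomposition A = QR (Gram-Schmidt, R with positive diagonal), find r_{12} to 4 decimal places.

q_1 = v_1/‖v_1‖ = (2, -4, 2)/4.8990 = (0.4082, -0.8165, 0.4082).
r_{12} = q_1·v_2 = -1.2247.

r_{12} = -1.2247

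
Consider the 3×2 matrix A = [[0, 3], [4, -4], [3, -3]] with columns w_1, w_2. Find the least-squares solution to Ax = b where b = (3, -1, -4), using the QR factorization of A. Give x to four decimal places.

w_1 = (0, 4, 3); ‖w_1‖ = 5.0000, so e_1 = (0.0000, 0.8000, 0.6000).
e_1·w_2 = 0.0000·3 + 0.8000·(-4) + 0.6000·(-3) = -5.0000.
u_2 = w_2 + 5.0000·e_1 = (3.0000, 0.0000, 0.0000).
‖u_2‖ = 3.0000, so e_2 = (1.0000, 0.0000, 0.0000).
Qᵀb = (-3.2000, 3.0000).
Back-substitute: x_2 = 3.0000/3.0000 = 1.0000.
x_1 = (-3.2000 + 5.0000·1.0000)/5.0000 = 0.3600.

x = (0.3600, 1.0000)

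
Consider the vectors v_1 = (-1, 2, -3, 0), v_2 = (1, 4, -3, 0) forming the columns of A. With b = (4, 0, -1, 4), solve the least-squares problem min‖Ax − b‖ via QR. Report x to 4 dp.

x = (-1.2778, 1.0556)

q_1 = v_1/‖v_1‖ = (-1, 2, -3, 0)/3.7417 = (-0.2673, 0.5345, -0.8018, 0.0000).
r_{12} = q_1·v_2 = 4.2762.
u_2 = v_2 − 4.2762·q_1 = (2.1429, 1.7143, 0.4286, 0.0000).
‖u_2‖ = 2.7775, so q_2 = (0.7715, 0.6172, 0.1543, 0.0000).
Qᵀb = (-0.2673, 2.9318).
Back-substitute: x_2 = 2.9318/2.7775 = 1.0556.
x_1 = (-0.2673 − 4.2762·1.0556)/3.7417 = -1.2778.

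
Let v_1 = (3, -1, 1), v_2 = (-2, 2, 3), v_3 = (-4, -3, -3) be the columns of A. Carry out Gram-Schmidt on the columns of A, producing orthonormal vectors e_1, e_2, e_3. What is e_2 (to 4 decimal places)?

e_2 = (-0.1658, 0.4027, 0.9002)

v_1 = (3, -1, 1); ‖v_1‖ = 3.3166, so e_1 = (0.9045, -0.3015, 0.3015).
e_1·v_2 = 0.9045·(-2) + (-0.3015)·2 + 0.3015·3 = -1.5076.
u_2 = v_2 + 1.5076·e_1 = (-0.6364, 1.5455, 3.4545).
‖u_2‖ = 3.8376, so e_2 = (-0.1658, 0.4027, 0.9002).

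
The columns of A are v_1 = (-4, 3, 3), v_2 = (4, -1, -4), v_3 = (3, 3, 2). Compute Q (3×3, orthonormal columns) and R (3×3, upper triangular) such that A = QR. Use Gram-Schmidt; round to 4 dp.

v_1 = (-4, 3, 3); ‖v_1‖ = 5.8310, so e_1 = (-0.6860, 0.5145, 0.5145).
e_1·v_2 = (-0.6860)·4 + 0.5145·(-1) + 0.5145·(-4) = -5.3165.
u_2 = v_2 + 5.3165·e_1 = (0.3529, 1.7353, -1.2647).
‖u_2‖ = 2.1761, so e_2 = (0.1622, 0.7974, -0.5812).
e_1·v_3 = (-0.6860)·3 + 0.5145·3 + 0.5145·2 = 0.5145; e_2·v_3 = 0.1622·3 + 0.7974·3 + (-0.5812)·2 = 1.7165.
u_3 = v_3 − 0.5145·e_1 − 1.7165·e_2 = (3.0745, 1.3665, 2.7329).
‖u_3‖ = 4.3346, so e_3 = (0.7093, 0.3152, 0.6305).

Q = [[-0.6860, 0.1622, 0.7093], [0.5145, 0.7974, 0.3152], [0.5145, -0.5812, 0.6305]], R = [[5.8310, -5.3165, 0.5145], [0.0000, 2.1761, 1.7165], [0.0000, 0.0000, 4.3346]]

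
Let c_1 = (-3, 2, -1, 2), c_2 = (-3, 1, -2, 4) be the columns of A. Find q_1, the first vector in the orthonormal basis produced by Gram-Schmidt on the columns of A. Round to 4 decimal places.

c_1 = (-3, 2, -1, 2); ‖c_1‖ = 4.2426, so q_1 = (-0.7071, 0.4714, -0.2357, 0.4714).

q_1 = (-0.7071, 0.4714, -0.2357, 0.4714)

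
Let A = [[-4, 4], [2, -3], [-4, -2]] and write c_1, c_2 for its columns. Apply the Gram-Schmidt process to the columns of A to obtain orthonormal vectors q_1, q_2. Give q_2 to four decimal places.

c_1 = (-4, 2, -4); ‖c_1‖ = 6.0000, so q_1 = (-0.6667, 0.3333, -0.6667).
q_1·c_2 = (-0.6667)·4 + 0.3333·(-3) + (-0.6667)·(-2) = -2.3333.
u_2 = c_2 + 2.3333·q_1 = (2.4444, -2.2222, -3.5556).
‖u_2‖ = 4.8534, so q_2 = (0.5037, -0.4579, -0.7326).

q_2 = (0.5037, -0.4579, -0.7326)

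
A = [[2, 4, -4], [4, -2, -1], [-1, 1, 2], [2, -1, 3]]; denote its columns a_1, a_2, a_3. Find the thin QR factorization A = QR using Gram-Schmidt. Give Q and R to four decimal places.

q_1 = a_1/‖a_1‖ = (2, 4, -1, 2)/5.0000 = (0.4000, 0.8000, -0.2000, 0.4000).
r_{12} = q_1·a_2 = -0.6000.
u_2 = a_2 + 0.6000·q_1 = (4.2400, -1.5200, 0.8800, -0.7600).
‖u_2‖ = 4.6519, so q_2 = (0.9115, -0.3267, 0.1892, -0.1634).
r_{13} = q_1·a_3 = -1.6000; r_{23} = q_2·a_3 = -3.4309.
u_3 = a_3 + 1.6000·q_1 + 3.4309·q_2 = (-0.2329, -0.8410, 2.3290, 3.0795).
‖u_3‖ = 3.9584, so q_3 = (-0.0588, -0.2125, 0.5884, 0.7780).

Q = [[0.4000, 0.9115, -0.0588], [0.8000, -0.3267, -0.2125], [-0.2000, 0.1892, 0.5884], [0.4000, -0.1634, 0.7780]], R = [[5.0000, -0.6000, -1.6000], [0.0000, 4.6519, -3.4309], [0.0000, 0.0000, 3.9584]]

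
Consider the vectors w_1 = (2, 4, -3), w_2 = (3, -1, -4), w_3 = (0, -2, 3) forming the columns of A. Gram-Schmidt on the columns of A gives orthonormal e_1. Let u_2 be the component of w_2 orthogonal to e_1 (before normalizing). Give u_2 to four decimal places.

e_1 = w_1/‖w_1‖ = (2, 4, -3)/5.3852 = (0.3714, 0.7428, -0.5571).
r_{12} = e_1·w_2 = 2.5997.
u_2 = w_2 − 2.5997·e_1 = (2.0345, -2.9310, -2.5517).

u_2 = (2.0345, -2.9310, -2.5517)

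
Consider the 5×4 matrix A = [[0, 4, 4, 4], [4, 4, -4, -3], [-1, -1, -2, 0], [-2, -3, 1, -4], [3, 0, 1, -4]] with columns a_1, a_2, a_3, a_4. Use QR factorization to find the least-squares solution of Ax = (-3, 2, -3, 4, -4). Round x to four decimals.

a_1 = (0, 4, -1, -2, 3); ‖a_1‖ = 5.4772, so e_1 = (0.0000, 0.7303, -0.1826, -0.3651, 0.5477).
e_1·a_2 = 0.0000·4 + 0.7303·4 + (-0.1826)·(-1) + (-0.3651)·(-3) + 0.5477·0 = 4.1992.
u_2 = a_2 − 4.1992·e_1 = (4.0000, 0.9333, -0.2333, -1.4667, -2.3000).
‖u_2‖ = 4.9363, so e_2 = (0.8103, 0.1891, -0.0473, -0.2971, -0.4659).
e_1·a_3 = 0.0000·4 + 0.7303·(-4) + (-0.1826)·(-2) + (-0.3651)·1 + 0.5477·1 = -2.3735; e_2·a_3 = 0.8103·4 + 0.1891·(-4) + (-0.0473)·(-2) + (-0.2971)·1 + (-0.4659)·1 = 1.8165.
u_3 = a_3 + 2.3735·e_1 − 1.8165·e_2 = (2.5280, -2.6101, -2.3475, 0.6731, 3.1464).
‖u_3‖ = 5.3914, so e_3 = (0.4689, -0.4841, -0.4354, 0.1248, 0.5836).
e_1·a_4 = 0.0000·4 + 0.7303·(-3) + (-0.1826)·0 + (-0.3651)·(-4) + 0.5477·(-4) = -2.9212; e_2·a_4 = 0.8103·4 + 0.1891·(-3) + (-0.0473)·0 + (-0.2971)·(-4) + (-0.4659)·(-4) = 5.7263; e_3·a_4 = 0.4689·4 + (-0.4841)·(-3) + (-0.4354)·0 + 0.1248·(-4) + 0.5836·(-4) = 0.4943.
u_4 = a_4 + 2.9212·e_1 − 5.7263·e_2 − 0.4943·e_3 = (-0.8720, -1.7101, -0.0474, -3.4270, -0.0203).
‖u_4‖ = 3.9283, so e_4 = (-0.2220, -0.4353, -0.0121, -0.8724, -0.0052).
Qᵀb = (-1.6432, -1.2358, -2.9038, -3.6373).
Back-substitute: x_4 = -3.6373/3.9283 = -0.9259.
x_3 = (-2.9038 − 0.4943·(-0.9259))/5.3914 = -0.4537.
x_2 = (-1.2358 − 1.8165·(-0.4537) − 5.7263·(-0.9259))/4.9363 = 0.9907.
x_1 = (-1.6432 − 4.1992·0.9907 + 2.3735·(-0.4537) + 2.9212·(-0.9259))/5.4772 = -1.7500.

x = (-1.7500, 0.9907, -0.4537, -0.9259)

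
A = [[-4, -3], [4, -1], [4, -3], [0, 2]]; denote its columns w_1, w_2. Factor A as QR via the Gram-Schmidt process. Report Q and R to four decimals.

Q = [[-0.5774, -0.7001], [0.5774, -0.1400], [0.5774, -0.5601], [0.0000, 0.4201]], R = [[6.9282, -0.5774], [0.0000, 4.7610]]

q_1 = w_1/‖w_1‖ = (-4, 4, 4, 0)/6.9282 = (-0.5774, 0.5774, 0.5774, 0.0000).
r_{12} = q_1·w_2 = -0.5774.
u_2 = w_2 + 0.5774·q_1 = (-3.3333, -0.6667, -2.6667, 2.0000).
‖u_2‖ = 4.7610, so q_2 = (-0.7001, -0.1400, -0.5601, 0.4201).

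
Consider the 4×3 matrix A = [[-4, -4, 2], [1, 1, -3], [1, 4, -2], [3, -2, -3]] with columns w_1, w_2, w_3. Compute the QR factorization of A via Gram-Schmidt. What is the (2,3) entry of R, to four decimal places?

w_1 = (-4, 1, 1, 3); ‖w_1‖ = 5.1962, so e_1 = (-0.7698, 0.1925, 0.1925, 0.5774).
e_1·w_2 = (-0.7698)·(-4) + 0.1925·1 + 0.1925·4 + 0.5774·(-2) = 2.8868.
u_2 = w_2 − 2.8868·e_1 = (-1.7778, 0.4444, 3.4444, -3.6667).
‖u_2‖ = 5.3541, so e_2 = (-0.3320, 0.0830, 0.6433, -0.6848).
r_{23} = e_2·w_3 = -0.1453.

r_{23} = -0.1453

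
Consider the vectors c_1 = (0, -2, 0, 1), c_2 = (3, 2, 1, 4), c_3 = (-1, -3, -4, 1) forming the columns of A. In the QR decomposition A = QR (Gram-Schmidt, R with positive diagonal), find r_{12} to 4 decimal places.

r_{12} = 0.0000

c_1 = (0, -2, 0, 1); ‖c_1‖ = 2.2361, so q_1 = (0.0000, -0.8944, 0.0000, 0.4472).
r_{12} = q_1·c_2 = 0.0000.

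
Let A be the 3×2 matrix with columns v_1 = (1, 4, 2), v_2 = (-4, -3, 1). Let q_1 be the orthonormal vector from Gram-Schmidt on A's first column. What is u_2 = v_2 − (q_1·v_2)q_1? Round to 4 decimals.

v_1 = (1, 4, 2); ‖v_1‖ = 4.5826, so q_1 = (0.2182, 0.8729, 0.4364).
q_1·v_2 = 0.2182·(-4) + 0.8729·(-3) + 0.4364·1 = -3.0551.
u_2 = v_2 + 3.0551·q_1 = (-3.3333, -0.3333, 2.3333).

u_2 = (-3.3333, -0.3333, 2.3333)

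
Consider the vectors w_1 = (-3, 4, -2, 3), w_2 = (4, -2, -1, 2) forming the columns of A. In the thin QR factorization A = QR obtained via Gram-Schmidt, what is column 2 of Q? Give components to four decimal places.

q_1 = w_1/‖w_1‖ = (-3, 4, -2, 3)/6.1644 = (-0.4867, 0.6489, -0.3244, 0.4867).
r_{12} = q_1·w_2 = -1.9467.
u_2 = w_2 + 1.9467·q_1 = (3.0526, -0.7368, -1.6316, 2.9474).
‖u_2‖ = 4.6055, so q_2 = (0.6628, -0.1600, -0.3543, 0.6400).

q_2 = (0.6628, -0.1600, -0.3543, 0.6400)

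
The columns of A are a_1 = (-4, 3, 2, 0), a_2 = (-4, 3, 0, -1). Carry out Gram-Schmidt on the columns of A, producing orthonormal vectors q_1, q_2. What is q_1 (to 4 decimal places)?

q_1 = (-0.7428, 0.5571, 0.3714, 0.0000)

q_1 = a_1/‖a_1‖ = (-4, 3, 2, 0)/5.3852 = (-0.7428, 0.5571, 0.3714, 0.0000).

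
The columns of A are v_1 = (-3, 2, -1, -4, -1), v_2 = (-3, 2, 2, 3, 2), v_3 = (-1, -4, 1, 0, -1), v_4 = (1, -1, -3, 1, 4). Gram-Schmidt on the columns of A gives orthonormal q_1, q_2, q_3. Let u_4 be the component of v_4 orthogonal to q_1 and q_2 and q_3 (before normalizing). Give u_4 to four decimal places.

u_4 = (-0.7798, -1.3865, -2.8595, -0.2601, 3.4664)

v_1 = (-3, 2, -1, -4, -1); ‖v_1‖ = 5.5678, so q_1 = (-0.5388, 0.3592, -0.1796, -0.7184, -0.1796).
q_1·v_2 = (-0.5388)·(-3) + 0.3592·2 + (-0.1796)·2 + (-0.7184)·3 + (-0.1796)·2 = -0.5388.
u_2 = v_2 + 0.5388·q_1 = (-3.2903, 2.1935, 1.9032, 2.6129, 1.9032).
‖u_2‖ = 5.4507, so q_2 = (-0.6037, 0.4024, 0.3492, 0.4794, 0.3492).
q_1·v_3 = (-0.5388)·(-1) + 0.3592·(-4) + (-0.1796)·1 + (-0.7184)·0 + (-0.1796)·(-1) = -0.8980; q_2·v_3 = (-0.6037)·(-1) + 0.4024·(-4) + 0.3492·1 + 0.4794·0 + 0.3492·(-1) = -1.0061.
u_3 = v_3 + 0.8980·q_1 + 1.0061·q_2 = (-2.0912, -3.2725, 1.1900, -0.1629, -0.8100).
‖u_3‖ = 4.1450, so q_3 = (-0.5045, -0.7895, 0.2871, -0.0393, -0.1954).
q_1·v_4 = (-0.5388)·1 + 0.3592·(-1) + (-0.1796)·(-3) + (-0.7184)·1 + (-0.1796)·4 = -1.7961; q_2·v_4 = (-0.6037)·1 + 0.4024·(-1) + 0.3492·(-3) + 0.4794·1 + 0.3492·4 = -0.1775; q_3·v_4 = (-0.5045)·1 + (-0.7895)·(-1) + 0.2871·(-3) + (-0.0393)·1 + (-0.1954)·4 = -1.3972.
u_4 = v_4 + 1.7961·q_1 + 0.1775·q_2 + 1.3972·q_3 = (-0.7798, -1.3865, -2.8595, -0.2601, 3.4664).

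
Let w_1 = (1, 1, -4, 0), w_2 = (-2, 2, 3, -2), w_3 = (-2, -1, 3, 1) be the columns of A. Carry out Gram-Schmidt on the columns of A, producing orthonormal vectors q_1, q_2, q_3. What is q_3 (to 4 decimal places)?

q_3 = (-0.8154, 0.0247, -0.1977, 0.5436)

w_1 = (1, 1, -4, 0); ‖w_1‖ = 4.2426, so q_1 = (0.2357, 0.2357, -0.9428, 0.0000).
q_1·w_2 = 0.2357·(-2) + 0.2357·2 + (-0.9428)·3 + 0.0000·(-2) = -2.8284.
u_2 = w_2 + 2.8284·q_1 = (-1.3333, 2.6667, 0.3333, -2.0000).
‖u_2‖ = 3.6056, so q_2 = (-0.3698, 0.7396, 0.0925, -0.5547).
q_1·w_3 = 0.2357·(-2) + 0.2357·(-1) + (-0.9428)·3 + 0.0000·1 = -3.5355; q_2·w_3 = (-0.3698)·(-2) + 0.7396·(-1) + 0.0925·3 + (-0.5547)·1 = -0.2774.
u_3 = w_3 + 3.5355·q_1 + 0.2774·q_2 = (-1.2692, 0.0385, -0.3077, 0.8462).
‖u_3‖ = 1.5566, so q_3 = (-0.8154, 0.0247, -0.1977, 0.5436).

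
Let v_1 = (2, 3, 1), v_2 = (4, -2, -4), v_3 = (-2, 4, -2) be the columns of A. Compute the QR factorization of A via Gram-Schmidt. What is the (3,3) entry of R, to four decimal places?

v_1 = (2, 3, 1); ‖v_1‖ = 3.7417, so e_1 = (0.5345, 0.8018, 0.2673).
e_1·v_2 = 0.5345·4 + 0.8018·(-2) + 0.2673·(-4) = -0.5345.
u_2 = v_2 + 0.5345·e_1 = (4.2857, -1.5714, -3.8571).
‖u_2‖ = 5.9761, so e_2 = (0.7171, -0.2630, -0.6454).
e_1·v_3 = 0.5345·(-2) + 0.8018·4 + 0.2673·(-2) = 1.6036; e_2·v_3 = 0.7171·(-2) + (-0.2630)·4 + (-0.6454)·(-2) = -1.1952.
u_3 = v_3 − 1.6036·e_1 + 1.1952·e_2 = (-2.0000, 2.4000, -3.2000).
r_{33} = ‖u_3‖ = 4.4721.

r_{33} = 4.4721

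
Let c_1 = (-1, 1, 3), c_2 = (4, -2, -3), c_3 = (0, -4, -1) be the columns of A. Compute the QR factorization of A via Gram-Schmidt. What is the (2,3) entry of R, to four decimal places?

c_1 = (-1, 1, 3); ‖c_1‖ = 3.3166, so q_1 = (-0.3015, 0.3015, 0.9045).
q_1·c_2 = (-0.3015)·4 + 0.3015·(-2) + 0.9045·(-3) = -4.5227.
u_2 = c_2 + 4.5227·q_1 = (2.6364, -0.6364, 1.0909).
‖u_2‖ = 2.9233, so q_2 = (0.9019, -0.2177, 0.3732).
r_{23} = q_2·c_3 = 0.4976.

r_{23} = 0.4976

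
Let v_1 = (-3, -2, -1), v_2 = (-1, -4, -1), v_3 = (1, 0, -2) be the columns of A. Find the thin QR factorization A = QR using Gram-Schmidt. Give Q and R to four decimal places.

v_1 = (-3, -2, -1); ‖v_1‖ = 3.7417, so q_1 = (-0.8018, -0.5345, -0.2673).
q_1·v_2 = (-0.8018)·(-1) + (-0.5345)·(-4) + (-0.2673)·(-1) = 3.2071.
u_2 = v_2 − 3.2071·q_1 = (1.5714, -2.2857, -0.1429).
‖u_2‖ = 2.7775, so q_2 = (0.5658, -0.8230, -0.0514).
q_1·v_3 = (-0.8018)·1 + (-0.5345)·0 + (-0.2673)·(-2) = -0.2673; q_2·v_3 = 0.5658·1 + (-0.8230)·0 + (-0.0514)·(-2) = 0.6686.
u_3 = v_3 + 0.2673·q_1 − 0.6686·q_2 = (0.4074, 0.4074, -2.0370).
‖u_3‖ = 2.1170, so q_3 = (0.1925, 0.1925, -0.9623).

Q = [[-0.8018, 0.5658, 0.1925], [-0.5345, -0.8230, 0.1925], [-0.2673, -0.0514, -0.9623]], R = [[3.7417, 3.2071, -0.2673], [0.0000, 2.7775, 0.6686], [0.0000, 0.0000, 2.1170]]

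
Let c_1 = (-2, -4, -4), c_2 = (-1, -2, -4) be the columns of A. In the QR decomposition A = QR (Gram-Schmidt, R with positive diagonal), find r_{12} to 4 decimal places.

r_{12} = 4.3333

c_1 = (-2, -4, -4); ‖c_1‖ = 6.0000, so e_1 = (-0.3333, -0.6667, -0.6667).
r_{12} = e_1·c_2 = 4.3333.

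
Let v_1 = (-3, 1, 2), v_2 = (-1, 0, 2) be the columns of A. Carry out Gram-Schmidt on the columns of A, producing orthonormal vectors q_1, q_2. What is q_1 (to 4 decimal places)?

q_1 = v_1/‖v_1‖ = (-3, 1, 2)/3.7417 = (-0.8018, 0.2673, 0.5345).

q_1 = (-0.8018, 0.2673, 0.5345)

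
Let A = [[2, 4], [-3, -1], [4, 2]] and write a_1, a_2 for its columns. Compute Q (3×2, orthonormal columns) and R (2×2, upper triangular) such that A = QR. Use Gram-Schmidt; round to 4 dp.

Q = [[0.3714, 0.9197], [-0.5571, 0.3302], [0.7428, -0.2122]], R = [[5.3852, 3.5282], [0.0000, 2.9243]]

a_1 = (2, -3, 4); ‖a_1‖ = 5.3852, so q_1 = (0.3714, -0.5571, 0.7428).
q_1·a_2 = 0.3714·4 + (-0.5571)·(-1) + 0.7428·2 = 3.5282.
u_2 = a_2 − 3.5282·q_1 = (2.6897, 0.9655, -0.6207).
‖u_2‖ = 2.9243, so q_2 = (0.9197, 0.3302, -0.2122).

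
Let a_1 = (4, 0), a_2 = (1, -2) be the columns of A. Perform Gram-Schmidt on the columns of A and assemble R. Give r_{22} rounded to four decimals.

a_1 = (4, 0); ‖a_1‖ = 4.0000, so e_1 = (1.0000, 0.0000).
e_1·a_2 = 1.0000·1 + 0.0000·(-2) = 1.0000.
u_2 = a_2 − 1.0000·e_1 = (0.0000, -2.0000).
r_{22} = ‖u_2‖ = 2.0000.

r_{22} = 2.0000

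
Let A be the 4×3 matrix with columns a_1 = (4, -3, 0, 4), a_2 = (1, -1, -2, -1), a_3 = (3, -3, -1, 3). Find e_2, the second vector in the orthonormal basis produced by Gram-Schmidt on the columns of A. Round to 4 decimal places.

e_1 = a_1/‖a_1‖ = (4, -3, 0, 4)/6.4031 = (0.6247, -0.4685, 0.0000, 0.6247).
r_{12} = e_1·a_2 = 0.4685.
u_2 = a_2 − 0.4685·e_1 = (0.7073, -0.7805, -2.0000, -1.2927).
‖u_2‖ = 2.6039, so e_2 = (0.2716, -0.2997, -0.7681, -0.4964).

e_2 = (0.2716, -0.2997, -0.7681, -0.4964)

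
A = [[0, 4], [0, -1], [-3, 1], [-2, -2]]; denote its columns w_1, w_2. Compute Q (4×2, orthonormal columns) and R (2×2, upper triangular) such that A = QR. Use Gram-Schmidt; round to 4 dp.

w_1 = (0, 0, -3, -2); ‖w_1‖ = 3.6056, so q_1 = (0.0000, 0.0000, -0.8321, -0.5547).
q_1·w_2 = 0.0000·4 + 0.0000·(-1) + (-0.8321)·1 + (-0.5547)·(-2) = 0.2774.
u_2 = w_2 − 0.2774·q_1 = (4.0000, -1.0000, 1.2308, -1.8462).
‖u_2‖ = 4.6822, so q_2 = (0.8543, -0.2136, 0.2629, -0.3943).

Q = [[0.0000, 0.8543], [0.0000, -0.2136], [-0.8321, 0.2629], [-0.5547, -0.3943]], R = [[3.6056, 0.2774], [0.0000, 4.6822]]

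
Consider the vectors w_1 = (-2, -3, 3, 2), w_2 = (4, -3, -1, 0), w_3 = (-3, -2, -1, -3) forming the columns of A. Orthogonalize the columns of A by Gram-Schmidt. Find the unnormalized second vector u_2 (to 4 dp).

u_2 = (3.8462, -3.2308, -0.7692, 0.1538)

w_1 = (-2, -3, 3, 2); ‖w_1‖ = 5.0990, so q_1 = (-0.3922, -0.5883, 0.5883, 0.3922).
q_1·w_2 = (-0.3922)·4 + (-0.5883)·(-3) + 0.5883·(-1) + 0.3922·0 = -0.3922.
u_2 = w_2 + 0.3922·q_1 = (3.8462, -3.2308, -0.7692, 0.1538).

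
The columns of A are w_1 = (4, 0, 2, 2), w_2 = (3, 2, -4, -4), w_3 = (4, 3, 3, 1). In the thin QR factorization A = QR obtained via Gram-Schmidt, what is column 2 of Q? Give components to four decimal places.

w_1 = (4, 0, 2, 2); ‖w_1‖ = 4.8990, so q_1 = (0.8165, 0.0000, 0.4082, 0.4082).
q_1·w_2 = 0.8165·3 + 0.0000·2 + 0.4082·(-4) + 0.4082·(-4) = -0.8165.
u_2 = w_2 + 0.8165·q_1 = (3.6667, 2.0000, -3.6667, -3.6667).
‖u_2‖ = 6.6583, so q_2 = (0.5507, 0.3004, -0.5507, -0.5507).

q_2 = (0.5507, 0.3004, -0.5507, -0.5507)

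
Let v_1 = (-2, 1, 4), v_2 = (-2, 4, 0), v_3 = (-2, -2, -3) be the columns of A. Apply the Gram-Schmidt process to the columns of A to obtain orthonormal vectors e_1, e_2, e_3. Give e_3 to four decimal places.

v_1 = (-2, 1, 4); ‖v_1‖ = 4.5826, so e_1 = (-0.4364, 0.2182, 0.8729).
e_1·v_2 = (-0.4364)·(-2) + 0.2182·4 + 0.8729·0 = 1.7457.
u_2 = v_2 − 1.7457·e_1 = (-1.2381, 3.6190, -1.5238).
‖u_2‖ = 4.1173, so e_2 = (-0.3007, 0.8790, -0.3701).
e_1·v_3 = (-0.4364)·(-2) + 0.2182·(-2) + 0.8729·(-3) = -2.1822; e_2·v_3 = (-0.3007)·(-2) + 0.8790·(-2) + (-0.3701)·(-3) = -0.0463.
u_3 = v_3 + 2.1822·e_1 + 0.0463·e_2 = (-2.9663, -1.4831, -1.1124).
‖u_3‖ = 3.4980, so e_3 = (-0.8480, -0.4240, -0.3180).

e_3 = (-0.8480, -0.4240, -0.3180)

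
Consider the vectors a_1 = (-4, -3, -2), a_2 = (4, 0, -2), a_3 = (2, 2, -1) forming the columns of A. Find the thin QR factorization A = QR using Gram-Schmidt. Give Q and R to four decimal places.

Q = [[-0.7428, 0.6047, -0.2873], [-0.5571, -0.3202, 0.7663], [-0.3714, -0.7292, -0.5747]], R = [[5.3852, -2.2283, -2.2283], [0.0000, 3.8774, 1.2984], [0.0000, 0.0000, 1.5325]]

a_1 = (-4, -3, -2); ‖a_1‖ = 5.3852, so e_1 = (-0.7428, -0.5571, -0.3714).
e_1·a_2 = (-0.7428)·4 + (-0.5571)·0 + (-0.3714)·(-2) = -2.2283.
u_2 = a_2 + 2.2283·e_1 = (2.3448, -1.2414, -2.8276).
‖u_2‖ = 3.8774, so e_2 = (0.6047, -0.3202, -0.7292).
e_1·a_3 = (-0.7428)·2 + (-0.5571)·2 + (-0.3714)·(-1) = -2.2283; e_2·a_3 = 0.6047·2 + (-0.3202)·2 + (-0.7292)·(-1) = 1.2984.
u_3 = a_3 + 2.2283·e_1 − 1.2984·e_2 = (-0.4404, 1.1743, -0.8807).
‖u_3‖ = 1.5325, so e_3 = (-0.2873, 0.7663, -0.5747).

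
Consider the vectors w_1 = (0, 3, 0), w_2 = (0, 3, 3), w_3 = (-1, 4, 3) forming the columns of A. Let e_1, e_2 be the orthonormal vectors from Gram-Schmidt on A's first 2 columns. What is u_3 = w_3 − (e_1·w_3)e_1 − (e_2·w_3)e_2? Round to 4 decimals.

w_1 = (0, 3, 0); ‖w_1‖ = 3.0000, so e_1 = (0.0000, 1.0000, 0.0000).
e_1·w_2 = 0.0000·0 + 1.0000·3 + 0.0000·3 = 3.0000.
u_2 = w_2 − 3.0000·e_1 = (0.0000, 0.0000, 3.0000).
‖u_2‖ = 3.0000, so e_2 = (0.0000, 0.0000, 1.0000).
e_1·w_3 = 0.0000·(-1) + 1.0000·4 + 0.0000·3 = 4.0000; e_2·w_3 = 0.0000·(-1) + 0.0000·4 + 1.0000·3 = 3.0000.
u_3 = w_3 − 4.0000·e_1 − 3.0000·e_2 = (-1.0000, 0.0000, 0.0000).

u_3 = (-1.0000, 0.0000, 0.0000)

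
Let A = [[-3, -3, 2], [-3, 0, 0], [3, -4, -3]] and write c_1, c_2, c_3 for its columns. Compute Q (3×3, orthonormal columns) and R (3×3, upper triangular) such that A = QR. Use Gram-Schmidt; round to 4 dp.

c_1 = (-3, -3, 3); ‖c_1‖ = 5.1962, so q_1 = (-0.5774, -0.5774, 0.5774).
q_1·c_2 = (-0.5774)·(-3) + (-0.5774)·0 + 0.5774·(-4) = -0.5774.
u_2 = c_2 + 0.5774·q_1 = (-3.3333, -0.3333, -3.6667).
‖u_2‖ = 4.9666, so q_2 = (-0.6712, -0.0671, -0.7383).
q_1·c_3 = (-0.5774)·2 + (-0.5774)·0 + 0.5774·(-3) = -2.8868; q_2·c_3 = (-0.6712)·2 + (-0.0671)·0 + (-0.7383)·(-3) = 0.8725.
u_3 = c_3 + 2.8868·q_1 − 0.8725·q_2 = (0.9189, -1.6081, -0.6892).
‖u_3‖ = 1.9762, so q_3 = (0.4650, -0.8137, -0.3487).

Q = [[-0.5774, -0.6712, 0.4650], [-0.5774, -0.0671, -0.8137], [0.5774, -0.7383, -0.3487]], R = [[5.1962, -0.5774, -2.8868], [0.0000, 4.9666, 0.8725], [0.0000, 0.0000, 1.9762]]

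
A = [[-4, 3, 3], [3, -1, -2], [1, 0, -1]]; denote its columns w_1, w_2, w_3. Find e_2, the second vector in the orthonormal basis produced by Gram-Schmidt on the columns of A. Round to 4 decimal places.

e_2 = (0.5967, 0.6298, 0.4972)

w_1 = (-4, 3, 1); ‖w_1‖ = 5.0990, so e_1 = (-0.7845, 0.5883, 0.1961).
e_1·w_2 = (-0.7845)·3 + 0.5883·(-1) + 0.1961·0 = -2.9417.
u_2 = w_2 + 2.9417·e_1 = (0.6923, 0.7308, 0.5769).
‖u_2‖ = 1.1602, so e_2 = (0.5967, 0.6298, 0.4972).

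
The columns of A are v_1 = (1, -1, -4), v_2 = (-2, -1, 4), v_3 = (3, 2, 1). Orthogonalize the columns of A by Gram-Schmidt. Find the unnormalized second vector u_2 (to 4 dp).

u_2 = (-1.0556, -1.9444, 0.2222)

e_1 = v_1/‖v_1‖ = (1, -1, -4)/4.2426 = (0.2357, -0.2357, -0.9428).
r_{12} = e_1·v_2 = -4.0069.
u_2 = v_2 + 4.0069·e_1 = (-1.0556, -1.9444, 0.2222).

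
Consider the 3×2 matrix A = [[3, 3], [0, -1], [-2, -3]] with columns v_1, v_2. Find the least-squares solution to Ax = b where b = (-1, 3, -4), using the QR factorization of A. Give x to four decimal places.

x = (0.2273, 0.1364)

v_1 = (3, 0, -2); ‖v_1‖ = 3.6056, so q_1 = (0.8321, 0.0000, -0.5547).
q_1·v_2 = 0.8321·3 + 0.0000·(-1) + (-0.5547)·(-3) = 4.1603.
u_2 = v_2 − 4.1603·q_1 = (-0.4615, -1.0000, -0.6923).
‖u_2‖ = 1.3009, so q_2 = (-0.3548, -0.7687, -0.5322).
Qᵀb = (1.3868, 0.1774).
Back-substitute: x_2 = 0.1774/1.3009 = 0.1364.
x_1 = (1.3868 − 4.1603·0.1364)/3.6056 = 0.2273.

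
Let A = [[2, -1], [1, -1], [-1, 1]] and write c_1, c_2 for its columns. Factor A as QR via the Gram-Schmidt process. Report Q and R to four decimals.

Q = [[0.8165, 0.5774], [0.4082, -0.5774], [-0.4082, 0.5774]], R = [[2.4495, -1.6330], [0.0000, 0.5774]]

c_1 = (2, 1, -1); ‖c_1‖ = 2.4495, so q_1 = (0.8165, 0.4082, -0.4082).
q_1·c_2 = 0.8165·(-1) + 0.4082·(-1) + (-0.4082)·1 = -1.6330.
u_2 = c_2 + 1.6330·q_1 = (0.3333, -0.3333, 0.3333).
‖u_2‖ = 0.5774, so q_2 = (0.5774, -0.5774, 0.5774).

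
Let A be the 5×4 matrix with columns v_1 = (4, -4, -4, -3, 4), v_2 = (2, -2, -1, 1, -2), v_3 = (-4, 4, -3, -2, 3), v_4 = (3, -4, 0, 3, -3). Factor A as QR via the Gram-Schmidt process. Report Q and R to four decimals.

Q = [[0.4682, 0.4197, -0.3232, -0.3587], [-0.4682, -0.4197, 0.3232, -0.3846], [-0.4682, -0.1412, -0.8663, -0.0866], [-0.3511, 0.3815, 0.0272, 0.7271], [0.4682, -0.6944, -0.1996, 0.4328]], R = [[8.5440, 1.0534, -0.2341, 0.8193], [0.0000, 3.5903, -5.7804, 6.1657], [0.0000, 0.0000, 4.5313, -1.5819], [0.0000, 0.0000, 0.0000, 1.3454]]

e_1 = v_1/‖v_1‖ = (4, -4, -4, -3, 4)/8.5440 = (0.4682, -0.4682, -0.4682, -0.3511, 0.4682).
r_{12} = e_1·v_2 = 1.0534.
u_2 = v_2 − 1.0534·e_1 = (1.5068, -1.5068, -0.5068, 1.3699, -2.4932).
‖u_2‖ = 3.5903, so e_2 = (0.4197, -0.4197, -0.1412, 0.3815, -0.6944).
r_{13} = e_1·v_3 = -0.2341; r_{23} = e_2·v_3 = -5.7804.
u_3 = v_3 + 0.2341·e_1 + 5.7804·e_2 = (-1.4644, 1.4644, -3.9256, 0.1233, -0.9044).
‖u_3‖ = 4.5313, so e_3 = (-0.3232, 0.3232, -0.8663, 0.0272, -0.1996).
r_{14} = e_1·v_4 = 0.8193; r_{24} = e_2·v_4 = 6.1657; r_{34} = e_3·v_4 = -1.5819.
u_4 = v_4 − 0.8193·e_1 − 6.1657·e_2 + 1.5819·e_3 = (-0.4825, -0.5175, -0.1165, 0.9782, 0.5823).
‖u_4‖ = 1.3454, so e_4 = (-0.3587, -0.3846, -0.0866, 0.7271, 0.4328).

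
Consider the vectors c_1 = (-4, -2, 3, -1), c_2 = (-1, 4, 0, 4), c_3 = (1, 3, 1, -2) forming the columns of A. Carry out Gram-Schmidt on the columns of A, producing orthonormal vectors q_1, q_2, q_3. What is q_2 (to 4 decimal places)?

q_2 = (-0.3720, 0.6240, 0.1440, 0.6720)

q_1 = c_1/‖c_1‖ = (-4, -2, 3, -1)/5.4772 = (-0.7303, -0.3651, 0.5477, -0.1826).
r_{12} = q_1·c_2 = -1.4606.
u_2 = c_2 + 1.4606·q_1 = (-2.0667, 3.4667, 0.8000, 3.7333).
‖u_2‖ = 5.5558, so q_2 = (-0.3720, 0.6240, 0.1440, 0.6720).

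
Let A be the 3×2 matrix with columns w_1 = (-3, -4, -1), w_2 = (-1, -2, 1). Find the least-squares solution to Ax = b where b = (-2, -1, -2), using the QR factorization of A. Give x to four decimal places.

x = (0.9286, -1.2143)

w_1 = (-3, -4, -1); ‖w_1‖ = 5.0990, so q_1 = (-0.5883, -0.7845, -0.1961).
q_1·w_2 = (-0.5883)·(-1) + (-0.7845)·(-2) + (-0.1961)·1 = 1.9612.
u_2 = w_2 − 1.9612·q_1 = (0.1538, -0.4615, 1.3846).
‖u_2‖ = 1.4676, so q_2 = (0.1048, -0.3145, 0.9435).
Qᵀb = (2.3534, -1.7821).
Back-substitute: x_2 = -1.7821/1.4676 = -1.2143.
x_1 = (2.3534 − 1.9612·(-1.2143))/5.0990 = 0.9286.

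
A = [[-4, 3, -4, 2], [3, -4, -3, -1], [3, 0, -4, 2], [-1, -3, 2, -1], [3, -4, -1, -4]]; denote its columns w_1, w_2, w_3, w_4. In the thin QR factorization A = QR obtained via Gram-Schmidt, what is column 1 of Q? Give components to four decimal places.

e_1 = w_1/‖w_1‖ = (-4, 3, 3, -1, 3)/6.6332 = (-0.6030, 0.4523, 0.4523, -0.1508, 0.4523).

e_1 = (-0.6030, 0.4523, 0.4523, -0.1508, 0.4523)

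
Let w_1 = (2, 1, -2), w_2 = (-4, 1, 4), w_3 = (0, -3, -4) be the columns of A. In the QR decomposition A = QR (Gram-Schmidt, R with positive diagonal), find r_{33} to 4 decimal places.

w_1 = (2, 1, -2); ‖w_1‖ = 3.0000, so e_1 = (0.6667, 0.3333, -0.6667).
e_1·w_2 = 0.6667·(-4) + 0.3333·1 + (-0.6667)·4 = -5.0000.
u_2 = w_2 + 5.0000·e_1 = (-0.6667, 2.6667, 0.6667).
‖u_2‖ = 2.8284, so e_2 = (-0.2357, 0.9428, 0.2357).
e_1·w_3 = 0.6667·0 + 0.3333·(-3) + (-0.6667)·(-4) = 1.6667; e_2·w_3 = (-0.2357)·0 + 0.9428·(-3) + 0.2357·(-4) = -3.7712.
u_3 = w_3 − 1.6667·e_1 + 3.7712·e_2 = (-2.0000, 0.0000, -2.0000).
r_{33} = ‖u_3‖ = 2.8284.

r_{33} = 2.8284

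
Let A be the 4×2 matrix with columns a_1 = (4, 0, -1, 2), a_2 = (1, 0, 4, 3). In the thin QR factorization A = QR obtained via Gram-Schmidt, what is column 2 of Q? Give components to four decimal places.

q_1 = a_1/‖a_1‖ = (4, 0, -1, 2)/4.5826 = (0.8729, 0.0000, -0.2182, 0.4364).
r_{12} = q_1·a_2 = 1.3093.
u_2 = a_2 − 1.3093·q_1 = (-0.1429, 0.0000, 4.2857, 2.4286).
‖u_2‖ = 4.9281, so q_2 = (-0.0290, 0.0000, 0.8697, 0.4928).

q_2 = (-0.0290, 0.0000, 0.8697, 0.4928)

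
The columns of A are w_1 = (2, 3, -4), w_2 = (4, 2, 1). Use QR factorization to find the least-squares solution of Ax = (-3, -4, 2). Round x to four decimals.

w_1 = (2, 3, -4); ‖w_1‖ = 5.3852, so q_1 = (0.3714, 0.5571, -0.7428).
q_1·w_2 = 0.3714·4 + 0.5571·2 + (-0.7428)·1 = 1.8570.
u_2 = w_2 − 1.8570·q_1 = (3.3103, 0.9655, 2.3793).
‖u_2‖ = 4.1895, so q_2 = (0.7902, 0.2305, 0.5679).
Qᵀb = (-4.8281, -2.1565).
Back-substitute: x_2 = -2.1565/4.1895 = -0.5147.
x_1 = (-4.8281 − 1.8570·(-0.5147))/5.3852 = -0.7191.

x = (-0.7191, -0.5147)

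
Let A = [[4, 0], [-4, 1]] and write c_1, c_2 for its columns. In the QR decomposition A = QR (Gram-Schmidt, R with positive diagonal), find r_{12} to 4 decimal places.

c_1 = (4, -4); ‖c_1‖ = 5.6569, so q_1 = (0.7071, -0.7071).
r_{12} = q_1·c_2 = -0.7071.

r_{12} = -0.7071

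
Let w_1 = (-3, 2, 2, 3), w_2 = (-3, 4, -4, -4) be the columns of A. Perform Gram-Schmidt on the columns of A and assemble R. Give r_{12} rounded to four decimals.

r_{12} = -0.5883

e_1 = w_1/‖w_1‖ = (-3, 2, 2, 3)/5.0990 = (-0.5883, 0.3922, 0.3922, 0.5883).
r_{12} = e_1·w_2 = -0.5883.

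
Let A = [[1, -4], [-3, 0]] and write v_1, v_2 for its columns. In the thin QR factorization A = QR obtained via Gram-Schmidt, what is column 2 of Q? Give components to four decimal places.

v_1 = (1, -3); ‖v_1‖ = 3.1623, so e_1 = (0.3162, -0.9487).
e_1·v_2 = 0.3162·(-4) + (-0.9487)·0 = -1.2649.
u_2 = v_2 + 1.2649·e_1 = (-3.6000, -1.2000).
‖u_2‖ = 3.7947, so e_2 = (-0.9487, -0.3162).

e_2 = (-0.9487, -0.3162)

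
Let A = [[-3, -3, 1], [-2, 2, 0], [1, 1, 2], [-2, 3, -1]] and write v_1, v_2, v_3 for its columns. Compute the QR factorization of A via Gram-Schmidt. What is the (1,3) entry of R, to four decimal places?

r_{13} = 0.2357

v_1 = (-3, -2, 1, -2); ‖v_1‖ = 4.2426, so q_1 = (-0.7071, -0.4714, 0.2357, -0.4714).
r_{13} = q_1·v_3 = 0.2357.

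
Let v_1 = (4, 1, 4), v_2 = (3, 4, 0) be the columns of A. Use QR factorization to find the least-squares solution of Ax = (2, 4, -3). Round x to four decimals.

v_1 = (4, 1, 4); ‖v_1‖ = 5.7446, so q_1 = (0.6963, 0.1741, 0.6963).
q_1·v_2 = 0.6963·3 + 0.1741·4 + 0.6963·0 = 2.7852.
u_2 = v_2 − 2.7852·q_1 = (1.0606, 3.5152, -1.9394).
‖u_2‖ = 4.1524, so q_2 = (0.2554, 0.8465, -0.4671).
Qᵀb = (0.0000, 5.2981).
Back-substitute: x_2 = 5.2981/4.1524 = 1.2759.
x_1 = (0.0000 − 2.7852·1.2759)/5.7446 = -0.6186.

x = (-0.6186, 1.2759)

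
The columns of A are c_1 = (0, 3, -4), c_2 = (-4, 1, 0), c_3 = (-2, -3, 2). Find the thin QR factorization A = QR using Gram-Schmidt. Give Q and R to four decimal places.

Q = [[0.0000, -0.9806, -0.1961], [0.6000, 0.1569, -0.7845], [-0.8000, 0.1177, -0.5883]], R = [[5.0000, 0.6000, -3.4000], [0.0000, 4.0792, 1.7258], [0.0000, 0.0000, 1.5689]]

c_1 = (0, 3, -4); ‖c_1‖ = 5.0000, so e_1 = (0.0000, 0.6000, -0.8000).
e_1·c_2 = 0.0000·(-4) + 0.6000·1 + (-0.8000)·0 = 0.6000.
u_2 = c_2 − 0.6000·e_1 = (-4.0000, 0.6400, 0.4800).
‖u_2‖ = 4.0792, so e_2 = (-0.9806, 0.1569, 0.1177).
e_1·c_3 = 0.0000·(-2) + 0.6000·(-3) + (-0.8000)·2 = -3.4000; e_2·c_3 = (-0.9806)·(-2) + 0.1569·(-3) + 0.1177·2 = 1.7258.
u_3 = c_3 + 3.4000·e_1 − 1.7258·e_2 = (-0.3077, -1.2308, -0.9231).
‖u_3‖ = 1.5689, so e_3 = (-0.1961, -0.7845, -0.5883).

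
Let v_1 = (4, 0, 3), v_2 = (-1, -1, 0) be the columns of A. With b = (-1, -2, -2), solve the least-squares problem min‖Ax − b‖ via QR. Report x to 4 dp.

x = (-0.2353, 1.0294)

v_1 = (4, 0, 3); ‖v_1‖ = 5.0000, so q_1 = (0.8000, 0.0000, 0.6000).
q_1·v_2 = 0.8000·(-1) + 0.0000·(-1) + 0.6000·0 = -0.8000.
u_2 = v_2 + 0.8000·q_1 = (-0.3600, -1.0000, 0.4800).
‖u_2‖ = 1.1662, so q_2 = (-0.3087, -0.8575, 0.4116).
Qᵀb = (-2.0000, 1.2005).
Back-substitute: x_2 = 1.2005/1.1662 = 1.0294.
x_1 = (-2.0000 + 0.8000·1.0294)/5.0000 = -0.2353.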